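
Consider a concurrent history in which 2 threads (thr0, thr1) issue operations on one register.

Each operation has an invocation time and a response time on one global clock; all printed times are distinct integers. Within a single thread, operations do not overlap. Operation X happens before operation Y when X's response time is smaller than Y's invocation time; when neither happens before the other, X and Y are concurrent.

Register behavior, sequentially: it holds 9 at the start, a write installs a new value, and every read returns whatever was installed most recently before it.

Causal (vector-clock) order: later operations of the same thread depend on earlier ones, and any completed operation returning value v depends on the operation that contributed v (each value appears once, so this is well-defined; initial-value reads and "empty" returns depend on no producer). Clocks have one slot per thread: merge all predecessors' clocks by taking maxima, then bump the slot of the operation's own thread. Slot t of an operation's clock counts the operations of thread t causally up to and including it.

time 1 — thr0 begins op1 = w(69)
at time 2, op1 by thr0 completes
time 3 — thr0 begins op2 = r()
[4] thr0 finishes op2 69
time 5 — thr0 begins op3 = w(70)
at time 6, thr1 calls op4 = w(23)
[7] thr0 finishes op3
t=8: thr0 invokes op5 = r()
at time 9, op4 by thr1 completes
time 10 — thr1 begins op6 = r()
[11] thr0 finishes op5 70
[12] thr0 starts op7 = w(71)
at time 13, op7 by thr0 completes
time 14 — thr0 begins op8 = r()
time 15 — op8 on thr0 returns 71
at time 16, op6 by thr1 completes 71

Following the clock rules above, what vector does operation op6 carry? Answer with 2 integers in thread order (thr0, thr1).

(5, 2)

VC(op4, invoked at 6): no causal predecessors; +1 on thr1 → (0, 1)
VC(op1, invoked at 1): no causal predecessors; +1 on thr0 → (1, 0)
merge at op2 (invoked 3): VC(op1)=(1, 0), own-thread bump on thr0 → (2, 0)
merge at op3 (invoked 5): VC(op2)=(2, 0), own-thread bump on thr0 → (3, 0)
merge at op5 (invoked 8): VC(op3)=(3, 0), own-thread bump on thr0 → (4, 0)
merge at op7 (invoked 12): VC(op5)=(4, 0), own-thread bump on thr0 → (5, 0)
merge at op8 (invoked 14): VC(op7)=(5, 0), own-thread bump on thr0 → (6, 0)
merge at op6 (invoked 10): VC(op4)=(0, 1), VC(op7)=(5, 0), own-thread bump on thr1 → (5, 2)
target: VC(op6) = (5, 2)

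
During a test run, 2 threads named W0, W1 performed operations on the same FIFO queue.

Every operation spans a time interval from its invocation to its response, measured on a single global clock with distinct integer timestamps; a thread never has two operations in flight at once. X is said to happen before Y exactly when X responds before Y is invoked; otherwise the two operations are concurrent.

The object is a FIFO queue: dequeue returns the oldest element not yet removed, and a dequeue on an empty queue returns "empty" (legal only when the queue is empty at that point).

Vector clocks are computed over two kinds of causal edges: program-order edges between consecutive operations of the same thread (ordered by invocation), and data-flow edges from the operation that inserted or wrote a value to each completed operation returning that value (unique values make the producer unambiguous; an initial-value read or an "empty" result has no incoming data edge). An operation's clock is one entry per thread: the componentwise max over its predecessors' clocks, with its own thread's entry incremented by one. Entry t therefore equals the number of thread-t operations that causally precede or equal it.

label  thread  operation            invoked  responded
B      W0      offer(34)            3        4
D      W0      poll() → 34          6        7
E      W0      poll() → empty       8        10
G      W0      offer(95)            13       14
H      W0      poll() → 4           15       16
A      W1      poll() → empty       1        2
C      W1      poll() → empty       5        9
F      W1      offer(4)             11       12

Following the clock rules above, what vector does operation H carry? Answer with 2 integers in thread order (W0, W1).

A (invocation 1): nothing precedes it; W1's component alone gives (0, 1)
B (invocation 3): nothing precedes it; W0's component alone gives (1, 0)
C (invocation 5): componentwise max over VC(A)=(0, 1), +1 at W1, giving (0, 2)
D (invocation 6): componentwise max over VC(B)=(1, 0), +1 at W0, giving (2, 0)
F (invocation 11): componentwise max over VC(C)=(0, 2), +1 at W1, giving (0, 3)
E (invocation 8): componentwise max over VC(D)=(2, 0), +1 at W0, giving (3, 0)
G (invocation 13): componentwise max over VC(E)=(3, 0), +1 at W0, giving (4, 0)
H (invocation 15): componentwise max over VC(F)=(0, 3), VC(G)=(4, 0), +1 at W0, giving (5, 3)
target: VC(H) = (5, 3)

(5, 3)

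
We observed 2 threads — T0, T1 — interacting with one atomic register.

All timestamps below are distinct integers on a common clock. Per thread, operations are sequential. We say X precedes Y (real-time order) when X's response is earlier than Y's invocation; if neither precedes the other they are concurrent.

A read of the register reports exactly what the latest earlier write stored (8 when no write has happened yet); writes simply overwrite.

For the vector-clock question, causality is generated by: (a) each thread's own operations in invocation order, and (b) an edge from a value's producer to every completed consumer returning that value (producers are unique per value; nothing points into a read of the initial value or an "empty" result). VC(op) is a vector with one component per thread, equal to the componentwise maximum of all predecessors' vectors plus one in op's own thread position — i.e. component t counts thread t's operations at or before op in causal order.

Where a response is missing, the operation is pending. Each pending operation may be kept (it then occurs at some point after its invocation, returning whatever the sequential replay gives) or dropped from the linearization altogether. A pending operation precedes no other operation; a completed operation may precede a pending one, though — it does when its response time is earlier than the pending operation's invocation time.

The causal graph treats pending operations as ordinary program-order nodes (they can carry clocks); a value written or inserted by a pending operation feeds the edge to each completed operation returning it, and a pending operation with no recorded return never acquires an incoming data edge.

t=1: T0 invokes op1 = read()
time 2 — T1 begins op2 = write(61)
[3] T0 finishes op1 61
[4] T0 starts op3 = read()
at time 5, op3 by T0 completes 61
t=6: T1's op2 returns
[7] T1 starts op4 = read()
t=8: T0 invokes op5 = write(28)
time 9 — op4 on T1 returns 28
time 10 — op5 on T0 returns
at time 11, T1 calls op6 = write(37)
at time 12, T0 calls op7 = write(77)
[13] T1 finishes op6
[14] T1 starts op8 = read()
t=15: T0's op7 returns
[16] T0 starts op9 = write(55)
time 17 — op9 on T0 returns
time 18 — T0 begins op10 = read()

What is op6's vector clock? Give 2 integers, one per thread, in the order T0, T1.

no predecessors for op2 (invoked 2): T1 increments from zero → (0, 1)
op1, invoked 1, takes VC(op2)=(0, 1) under max, adds 1 for T0 → (1, 1)
op3, invoked 4, takes VC(op1)=(1, 1), VC(op2)=(0, 1) under max, adds 1 for T0 → (2, 1)
op5, invoked 8, takes VC(op3)=(2, 1) under max, adds 1 for T0 → (3, 1)
op4, invoked 7, takes VC(op2)=(0, 1), VC(op5)=(3, 1) under max, adds 1 for T1 → (3, 2)
op7, invoked 12, takes VC(op5)=(3, 1) under max, adds 1 for T0 → (4, 1)
op6, invoked 11, takes VC(op4)=(3, 2) under max, adds 1 for T1 → (3, 3)
op9, invoked 16, takes VC(op7)=(4, 1) under max, adds 1 for T0 → (5, 1)
op8, invoked 14, takes VC(op6)=(3, 3) under max, adds 1 for T1 → (3, 4)
op10, invoked 18, takes VC(op9)=(5, 1) under max, adds 1 for T0 → (6, 1)
target: VC(op6) = (3, 3)

(3, 3)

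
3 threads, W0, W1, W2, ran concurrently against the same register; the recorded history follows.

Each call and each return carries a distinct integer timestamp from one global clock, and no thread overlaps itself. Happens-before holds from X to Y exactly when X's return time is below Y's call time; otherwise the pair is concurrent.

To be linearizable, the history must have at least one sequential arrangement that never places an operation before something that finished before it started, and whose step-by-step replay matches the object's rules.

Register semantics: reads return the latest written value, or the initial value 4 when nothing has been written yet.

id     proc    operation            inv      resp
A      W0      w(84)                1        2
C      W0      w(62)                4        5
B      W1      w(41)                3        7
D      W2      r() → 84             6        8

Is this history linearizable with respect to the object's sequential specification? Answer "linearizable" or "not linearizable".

through event 7 a valid linearization exists; event 8 (D responding at time 8) ends that
real-time-consistent orders of the 4 completed operations: 3 — all fail the register replay
take A, B, C, D: step 4 already fails, because D r() → 84 cannot occur there
take A, C, B, D: step 4 already fails, because D r() → 84 cannot occur there

not linearizable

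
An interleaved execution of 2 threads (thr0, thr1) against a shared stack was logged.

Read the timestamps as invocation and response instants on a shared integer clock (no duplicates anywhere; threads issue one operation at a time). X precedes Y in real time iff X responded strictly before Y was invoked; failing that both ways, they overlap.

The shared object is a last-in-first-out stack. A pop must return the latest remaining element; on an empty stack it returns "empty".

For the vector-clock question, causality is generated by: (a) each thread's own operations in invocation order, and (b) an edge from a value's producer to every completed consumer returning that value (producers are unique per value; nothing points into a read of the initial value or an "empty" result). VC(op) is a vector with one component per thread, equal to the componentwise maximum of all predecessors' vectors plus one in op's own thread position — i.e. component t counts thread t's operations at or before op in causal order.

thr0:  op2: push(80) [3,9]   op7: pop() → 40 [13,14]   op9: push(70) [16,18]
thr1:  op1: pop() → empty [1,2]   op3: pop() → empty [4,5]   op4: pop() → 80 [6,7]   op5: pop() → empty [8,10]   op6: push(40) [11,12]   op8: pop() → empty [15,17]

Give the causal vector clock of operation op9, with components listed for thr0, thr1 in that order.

VC(op1, invoked at 1): no causal predecessors; +1 on thr1 → (0, 1)
VC(op2, invoked at 3): no causal predecessors; +1 on thr0 → (1, 0)
VC(op3, invoked at 4): max of VC(op1)=(0, 1), then +1 on thread thr1 → (0, 2)
VC(op4, invoked at 6): max of VC(op2)=(1, 0), VC(op3)=(0, 2), then +1 on thread thr1 → (1, 3)
VC(op5, invoked at 8): max of VC(op4)=(1, 3), then +1 on thread thr1 → (1, 4)
VC(op6, invoked at 11): max of VC(op5)=(1, 4), then +1 on thread thr1 → (1, 5)
VC(op8, invoked at 15): max of VC(op6)=(1, 5), then +1 on thread thr1 → (1, 6)
VC(op7, invoked at 13): max of VC(op2)=(1, 0), VC(op6)=(1, 5), then +1 on thread thr0 → (2, 5)
VC(op9, invoked at 16): max of VC(op7)=(2, 5), then +1 on thread thr0 → (3, 5)
target: VC(op9) = (3, 5)

(3, 5)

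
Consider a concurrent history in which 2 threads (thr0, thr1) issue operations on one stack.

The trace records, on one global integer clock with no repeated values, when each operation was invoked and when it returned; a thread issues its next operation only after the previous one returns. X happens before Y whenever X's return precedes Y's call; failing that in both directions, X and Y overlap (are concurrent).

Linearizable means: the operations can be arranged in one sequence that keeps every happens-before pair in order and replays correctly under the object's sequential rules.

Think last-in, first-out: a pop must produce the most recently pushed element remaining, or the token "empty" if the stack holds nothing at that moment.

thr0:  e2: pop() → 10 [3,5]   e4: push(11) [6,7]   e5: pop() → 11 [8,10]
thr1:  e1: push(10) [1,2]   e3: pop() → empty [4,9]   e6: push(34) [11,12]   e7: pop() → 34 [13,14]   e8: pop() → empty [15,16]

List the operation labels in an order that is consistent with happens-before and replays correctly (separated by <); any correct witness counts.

step 1: e1 push(10) — stack <10>
step 2: e2 pop() → 10 — stack <>
step 3: e3 pop() → empty — stack <>
step 4: e4 push(11) — stack <11>
step 5: e5 pop() → 11 — stack <>
step 6: e6 push(34) — stack <34>
step 7: e7 pop() → 34 — stack <>
step 8: e8 pop() → empty — stack <>

e1 < e2 < e3 < e4 < e5 < e6 < e7 < e8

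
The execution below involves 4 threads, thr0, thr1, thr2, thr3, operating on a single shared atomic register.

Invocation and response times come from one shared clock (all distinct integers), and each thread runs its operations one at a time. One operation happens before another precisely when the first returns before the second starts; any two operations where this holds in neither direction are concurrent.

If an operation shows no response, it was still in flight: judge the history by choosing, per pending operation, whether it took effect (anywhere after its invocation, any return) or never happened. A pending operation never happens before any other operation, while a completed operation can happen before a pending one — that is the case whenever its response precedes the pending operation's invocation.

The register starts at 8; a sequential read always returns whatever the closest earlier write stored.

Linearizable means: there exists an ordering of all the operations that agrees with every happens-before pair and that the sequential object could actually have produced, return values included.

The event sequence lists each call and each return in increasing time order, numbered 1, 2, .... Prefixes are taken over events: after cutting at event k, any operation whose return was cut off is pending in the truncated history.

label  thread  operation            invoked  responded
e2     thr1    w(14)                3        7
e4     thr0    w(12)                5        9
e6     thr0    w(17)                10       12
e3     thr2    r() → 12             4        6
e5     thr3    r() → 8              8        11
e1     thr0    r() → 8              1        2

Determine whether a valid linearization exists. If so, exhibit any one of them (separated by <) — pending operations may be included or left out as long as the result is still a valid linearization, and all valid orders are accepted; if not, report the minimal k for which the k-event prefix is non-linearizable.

prefix check: 1..10 passes, 1..11 fails once e5's time-11 response joins
5 completed operations, 8 real-time-consistent orders — every atomic register replay fails
including or dropping the 1 pending operation (e6) in any combination fails
sample order e1, e2, e3, e4, e5 (pending dropped) stalls at step 3 — e3 r() → 12 has no legal effect
sample order e1, e2, e3, e5, e4 (pending dropped) stalls at step 3 — e3 r() → 12 has no legal effect

not linearizable — minimal violating prefix: 11 events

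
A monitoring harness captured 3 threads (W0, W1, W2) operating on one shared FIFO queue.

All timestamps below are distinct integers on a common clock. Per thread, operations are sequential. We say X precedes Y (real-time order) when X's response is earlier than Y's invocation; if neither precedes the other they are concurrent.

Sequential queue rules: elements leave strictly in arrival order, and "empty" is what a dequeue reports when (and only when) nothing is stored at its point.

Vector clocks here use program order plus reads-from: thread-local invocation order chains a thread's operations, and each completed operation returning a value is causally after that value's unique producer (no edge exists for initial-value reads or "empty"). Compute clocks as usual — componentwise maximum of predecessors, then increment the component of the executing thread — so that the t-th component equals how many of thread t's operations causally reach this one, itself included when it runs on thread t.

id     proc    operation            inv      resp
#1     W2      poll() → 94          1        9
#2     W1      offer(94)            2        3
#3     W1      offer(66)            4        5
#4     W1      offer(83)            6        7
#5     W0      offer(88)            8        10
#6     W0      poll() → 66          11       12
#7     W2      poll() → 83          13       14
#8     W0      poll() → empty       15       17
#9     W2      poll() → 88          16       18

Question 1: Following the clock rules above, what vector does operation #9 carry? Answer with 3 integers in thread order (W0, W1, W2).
(1, 3, 3)

invoked at 2, #2 has no predecessors; its own W1 bump gives (0, 1, 0)
invoked at 8, #5 has no predecessors; its own W0 bump gives (1, 0, 0)
merge at #1 (invoked 1): VC(#2)=(0, 1, 0), own-thread bump on W2 → (0, 1, 1)
merge at #3 (invoked 4): VC(#2)=(0, 1, 0), own-thread bump on W1 → (0, 2, 0)
merge at #4 (invoked 6): VC(#3)=(0, 2, 0), own-thread bump on W1 → (0, 3, 0)
merge at #6 (invoked 11): VC(#3)=(0, 2, 0), VC(#5)=(1, 0, 0), own-thread bump on W0 → (2, 2, 0)
merge at #7 (invoked 13): VC(#1)=(0, 1, 1), VC(#4)=(0, 3, 0), own-thread bump on W2 → (0, 3, 2)
merge at #8 (invoked 15): VC(#6)=(2, 2, 0), own-thread bump on W0 → (3, 2, 0)
merge at #9 (invoked 16): VC(#5)=(1, 0, 0), VC(#7)=(0, 3, 2), own-thread bump on W2 → (1, 3, 3)
target: VC(#9) = (1, 3, 3)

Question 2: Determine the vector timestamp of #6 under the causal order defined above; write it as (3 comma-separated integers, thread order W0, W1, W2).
(2, 2, 0)

VC(#2, invoked at 2): no causal predecessors; +1 on W1 → (0, 1, 0)
VC(#5, invoked at 8): no causal predecessors; +1 on W0 → (1, 0, 0)
#1 (invocation 1): componentwise max over VC(#2)=(0, 1, 0), +1 at W2, giving (0, 1, 1)
#3 (invocation 4): componentwise max over VC(#2)=(0, 1, 0), +1 at W1, giving (0, 2, 0)
#4 (invocation 6): componentwise max over VC(#3)=(0, 2, 0), +1 at W1, giving (0, 3, 0)
#6 (invocation 11): componentwise max over VC(#3)=(0, 2, 0), VC(#5)=(1, 0, 0), +1 at W0, giving (2, 2, 0)
#7 (invocation 13): componentwise max over VC(#1)=(0, 1, 1), VC(#4)=(0, 3, 0), +1 at W2, giving (0, 3, 2)
#8 (invocation 15): componentwise max over VC(#6)=(2, 2, 0), +1 at W0, giving (3, 2, 0)
#9 (invocation 16): componentwise max over VC(#5)=(1, 0, 0), VC(#7)=(0, 3, 2), +1 at W2, giving (1, 3, 3)
target: VC(#6) = (2, 2, 0)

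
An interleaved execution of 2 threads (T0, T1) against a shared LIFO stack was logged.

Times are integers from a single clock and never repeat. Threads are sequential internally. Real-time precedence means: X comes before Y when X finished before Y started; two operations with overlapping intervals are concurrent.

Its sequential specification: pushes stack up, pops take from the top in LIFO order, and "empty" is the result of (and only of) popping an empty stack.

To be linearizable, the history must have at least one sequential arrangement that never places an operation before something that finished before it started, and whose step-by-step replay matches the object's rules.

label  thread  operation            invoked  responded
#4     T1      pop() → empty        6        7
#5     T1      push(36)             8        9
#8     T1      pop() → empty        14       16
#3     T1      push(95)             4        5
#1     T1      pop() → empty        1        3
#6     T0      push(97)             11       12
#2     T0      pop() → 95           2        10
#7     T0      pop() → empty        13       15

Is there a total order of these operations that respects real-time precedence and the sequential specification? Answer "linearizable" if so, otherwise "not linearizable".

not linearizable

through event 14 a valid linearization exists; event 15 (#7 responding at time 15) ends that
5 orders of the 7 completed LIFO stack ops respect real time; none is legal
no completion choice of the 1 pending operation (#8) rescues it — every subset was tried
sample order #1, #2, #3, #4, #5, #6, #7 (pending dropped) stalls at step 2 — #2 pop() → 95 has no legal effect
sample order #1, #3, #2, #4, #5, #6, #7 (pending dropped) stalls at step 7 — #7 pop() → empty has no legal effect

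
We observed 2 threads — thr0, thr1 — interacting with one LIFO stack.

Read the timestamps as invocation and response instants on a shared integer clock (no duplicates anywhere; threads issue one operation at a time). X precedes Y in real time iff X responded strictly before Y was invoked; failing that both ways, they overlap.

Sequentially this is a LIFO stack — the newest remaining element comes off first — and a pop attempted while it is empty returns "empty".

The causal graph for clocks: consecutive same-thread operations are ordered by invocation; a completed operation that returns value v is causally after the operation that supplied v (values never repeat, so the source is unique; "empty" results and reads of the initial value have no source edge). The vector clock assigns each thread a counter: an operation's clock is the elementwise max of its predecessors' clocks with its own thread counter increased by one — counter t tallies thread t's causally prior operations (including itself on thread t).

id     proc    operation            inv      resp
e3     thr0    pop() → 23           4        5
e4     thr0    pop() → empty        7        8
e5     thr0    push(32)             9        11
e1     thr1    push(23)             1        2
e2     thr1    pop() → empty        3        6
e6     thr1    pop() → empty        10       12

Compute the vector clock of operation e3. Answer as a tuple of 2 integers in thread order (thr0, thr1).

(1, 1)

e1 (invocation 1): nothing precedes it; thr1's component alone gives (0, 1)
e2, invoked 3, takes VC(e1)=(0, 1) under max, adds 1 for thr1 → (0, 2)
e3, invoked 4, takes VC(e1)=(0, 1) under max, adds 1 for thr0 → (1, 1)
e6, invoked 10, takes VC(e2)=(0, 2) under max, adds 1 for thr1 → (0, 3)
e4, invoked 7, takes VC(e3)=(1, 1) under max, adds 1 for thr0 → (2, 1)
e5, invoked 9, takes VC(e4)=(2, 1) under max, adds 1 for thr0 → (3, 1)
target: VC(e3) = (1, 1)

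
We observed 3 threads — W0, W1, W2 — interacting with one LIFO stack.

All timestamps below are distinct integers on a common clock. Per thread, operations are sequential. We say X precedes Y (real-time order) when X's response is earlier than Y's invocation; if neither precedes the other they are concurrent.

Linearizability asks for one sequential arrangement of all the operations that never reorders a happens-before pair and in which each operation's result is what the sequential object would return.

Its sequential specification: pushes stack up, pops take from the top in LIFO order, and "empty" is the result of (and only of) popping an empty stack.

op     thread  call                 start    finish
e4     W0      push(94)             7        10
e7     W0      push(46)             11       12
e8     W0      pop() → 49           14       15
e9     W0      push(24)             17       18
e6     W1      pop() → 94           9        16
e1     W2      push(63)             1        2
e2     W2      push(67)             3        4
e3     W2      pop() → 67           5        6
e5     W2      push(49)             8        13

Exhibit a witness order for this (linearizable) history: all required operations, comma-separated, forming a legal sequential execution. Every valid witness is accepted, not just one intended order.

after step 1 (e1 push(63)): stack <63>
after step 2 (e2 push(67)): stack <63,67>
after step 3 (e3 pop() → 67): stack <63>
after step 4 (e4 push(94)): stack <63,94>
after step 5 (e6 pop() → 94): stack <63>
after step 6 (e7 push(46)): stack <63,46>
after step 7 (e5 push(49)): stack <63,46,49>
after step 8 (e8 pop() → 49): stack <63,46>
after step 9 (e9 push(24)): stack <63,46,24>

e1, e2, e3, e4, e6, e7, e5, e8, e9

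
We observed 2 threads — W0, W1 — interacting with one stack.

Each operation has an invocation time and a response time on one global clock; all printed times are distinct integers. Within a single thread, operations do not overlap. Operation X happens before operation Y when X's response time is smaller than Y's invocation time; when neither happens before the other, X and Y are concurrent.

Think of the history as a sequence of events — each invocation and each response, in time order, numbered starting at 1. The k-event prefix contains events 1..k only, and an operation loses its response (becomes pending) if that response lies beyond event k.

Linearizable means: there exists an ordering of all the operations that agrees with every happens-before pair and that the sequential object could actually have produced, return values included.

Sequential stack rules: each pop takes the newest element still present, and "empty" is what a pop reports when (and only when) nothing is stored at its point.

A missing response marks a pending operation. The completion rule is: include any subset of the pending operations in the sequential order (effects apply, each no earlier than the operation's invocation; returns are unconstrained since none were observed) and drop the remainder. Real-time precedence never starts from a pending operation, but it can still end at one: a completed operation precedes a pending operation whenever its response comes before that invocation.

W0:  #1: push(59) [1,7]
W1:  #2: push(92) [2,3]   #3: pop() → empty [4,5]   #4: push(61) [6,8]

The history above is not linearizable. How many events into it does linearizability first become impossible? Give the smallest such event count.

events 1..4 are still linearizable — one witness is #1, #2:
step 1: #1 push(59) (pending, included) — stack <59>
step 2: #2 push(92) — stack <59,92>
once event 5 joins (#3's response, time 5), exhaustive search finds no witness
no completion choice of the 1 pending operation (#1) rescues it — every subset was tried
sample order #2, #3 (pending dropped) stalls at step 2 — #3 pop() → empty has no legal effect

5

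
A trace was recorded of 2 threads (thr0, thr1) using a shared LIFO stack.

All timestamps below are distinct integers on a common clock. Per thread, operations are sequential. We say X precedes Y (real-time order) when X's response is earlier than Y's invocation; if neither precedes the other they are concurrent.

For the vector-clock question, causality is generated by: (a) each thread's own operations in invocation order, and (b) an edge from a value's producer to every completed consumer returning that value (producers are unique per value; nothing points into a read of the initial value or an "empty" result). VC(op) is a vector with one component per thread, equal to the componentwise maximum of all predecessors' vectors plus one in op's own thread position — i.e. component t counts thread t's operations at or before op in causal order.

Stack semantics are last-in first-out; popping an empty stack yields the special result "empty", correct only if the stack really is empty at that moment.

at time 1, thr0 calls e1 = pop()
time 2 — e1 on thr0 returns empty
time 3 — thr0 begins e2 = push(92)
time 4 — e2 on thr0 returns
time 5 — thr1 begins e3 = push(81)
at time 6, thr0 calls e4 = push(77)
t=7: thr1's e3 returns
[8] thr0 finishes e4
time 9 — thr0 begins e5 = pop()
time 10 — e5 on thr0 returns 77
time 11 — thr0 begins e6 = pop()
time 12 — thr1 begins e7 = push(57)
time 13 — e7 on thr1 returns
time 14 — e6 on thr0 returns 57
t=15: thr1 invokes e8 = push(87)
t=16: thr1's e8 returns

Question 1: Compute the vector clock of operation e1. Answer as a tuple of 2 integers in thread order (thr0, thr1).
(1, 0)

invoked at 5, e3 has no predecessors; its own thr1 bump gives (0, 1)
invoked at 1, e1 has no predecessors; its own thr0 bump gives (1, 0)
e7, invoked 12, takes VC(e3)=(0, 1) under max, adds 1 for thr1 → (0, 2)
e2, invoked 3, takes VC(e1)=(1, 0) under max, adds 1 for thr0 → (2, 0)
e8, invoked 15, takes VC(e7)=(0, 2) under max, adds 1 for thr1 → (0, 3)
e4, invoked 6, takes VC(e2)=(2, 0) under max, adds 1 for thr0 → (3, 0)
e5, invoked 9, takes VC(e4)=(3, 0) under max, adds 1 for thr0 → (4, 0)
e6, invoked 11, takes VC(e5)=(4, 0), VC(e7)=(0, 2) under max, adds 1 for thr0 → (5, 2)
target: VC(e1) = (1, 0)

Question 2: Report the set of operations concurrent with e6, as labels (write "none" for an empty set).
e7

e6 runs from 11 to 14; window-overlapping ops are concurrent
e1 [1,2]: before
e2 [3,4]: before
e3 [5,7]: before
e4 [6,8]: before
e5 [9,10]: before
e7 [12,13]: concurrent
e8 [15,16]: after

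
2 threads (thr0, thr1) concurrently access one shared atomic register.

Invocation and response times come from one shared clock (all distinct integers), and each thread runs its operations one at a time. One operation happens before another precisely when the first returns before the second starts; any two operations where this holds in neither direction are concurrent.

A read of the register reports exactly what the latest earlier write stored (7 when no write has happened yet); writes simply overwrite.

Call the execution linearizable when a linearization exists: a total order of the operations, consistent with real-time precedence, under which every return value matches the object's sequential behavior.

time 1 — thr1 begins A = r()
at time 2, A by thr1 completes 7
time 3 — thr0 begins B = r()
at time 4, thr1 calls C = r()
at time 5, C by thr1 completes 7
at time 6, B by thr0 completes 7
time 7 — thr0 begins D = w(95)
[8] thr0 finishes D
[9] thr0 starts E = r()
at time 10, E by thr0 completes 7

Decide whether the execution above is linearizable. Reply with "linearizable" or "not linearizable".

not linearizable

cut after 9 events: linearizable; cut after 10 events (E responds, time 10): not linearizable
5 completed operations, 2 real-time-consistent orders — every atomic register replay fails
for example A, B, C, D, E fails at step 5: E r() → 7 is not legal there
for example A, C, B, D, E fails at step 5: E r() → 7 is not legal there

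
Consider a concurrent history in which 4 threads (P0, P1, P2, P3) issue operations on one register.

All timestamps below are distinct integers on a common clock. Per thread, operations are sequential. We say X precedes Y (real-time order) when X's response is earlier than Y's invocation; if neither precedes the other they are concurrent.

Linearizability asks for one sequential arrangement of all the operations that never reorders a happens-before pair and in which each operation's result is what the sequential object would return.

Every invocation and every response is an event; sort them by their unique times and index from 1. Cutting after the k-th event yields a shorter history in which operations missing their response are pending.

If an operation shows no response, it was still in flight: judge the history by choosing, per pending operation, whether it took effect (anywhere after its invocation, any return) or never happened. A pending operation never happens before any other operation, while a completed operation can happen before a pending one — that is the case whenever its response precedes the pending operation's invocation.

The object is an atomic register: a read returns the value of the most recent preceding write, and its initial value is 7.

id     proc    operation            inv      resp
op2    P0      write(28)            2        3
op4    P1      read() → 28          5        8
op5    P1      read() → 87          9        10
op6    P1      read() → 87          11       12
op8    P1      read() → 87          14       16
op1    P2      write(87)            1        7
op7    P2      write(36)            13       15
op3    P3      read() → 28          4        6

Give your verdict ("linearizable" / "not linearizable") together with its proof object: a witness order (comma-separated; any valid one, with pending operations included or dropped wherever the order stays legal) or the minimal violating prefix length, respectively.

linearizable — witness: op2, op3, op4, op1, op5, op6, op8, op7

after step 1 (op2 write(28)): value 28
after step 2 (op3 read() → 28): value 28
after step 3 (op4 read() → 28): value 28
after step 4 (op1 write(87)): value 87
after step 5 (op5 read() → 87): value 87
after step 6 (op6 read() → 87): value 87
after step 7 (op8 read() → 87): value 87
after step 8 (op7 write(36)): value 36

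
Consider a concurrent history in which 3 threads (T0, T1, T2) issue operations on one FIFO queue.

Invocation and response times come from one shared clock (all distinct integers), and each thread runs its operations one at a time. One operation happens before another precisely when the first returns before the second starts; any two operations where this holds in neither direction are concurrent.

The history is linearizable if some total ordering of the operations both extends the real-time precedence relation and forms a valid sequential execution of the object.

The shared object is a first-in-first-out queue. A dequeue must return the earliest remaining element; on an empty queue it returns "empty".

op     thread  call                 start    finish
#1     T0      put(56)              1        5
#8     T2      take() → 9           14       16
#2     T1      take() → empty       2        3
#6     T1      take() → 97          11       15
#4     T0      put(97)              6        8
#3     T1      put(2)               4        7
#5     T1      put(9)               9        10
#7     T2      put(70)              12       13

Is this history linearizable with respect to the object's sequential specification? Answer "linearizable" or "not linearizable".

events 1..15 are fine; event 16 — the response of #8 at time 16 — makes the prefix non-linearizable
15 orders of the 8 completed FIFO queue ops respect real time; none is legal
sample order #1, #2, #3, #4, #5, #6, #7, #8 stalls at step 2 — #2 take() → empty has no legal effect
sample order #1, #2, #3, #4, #5, #7, #6, #8 stalls at step 2 — #2 take() → empty has no legal effect

not linearizable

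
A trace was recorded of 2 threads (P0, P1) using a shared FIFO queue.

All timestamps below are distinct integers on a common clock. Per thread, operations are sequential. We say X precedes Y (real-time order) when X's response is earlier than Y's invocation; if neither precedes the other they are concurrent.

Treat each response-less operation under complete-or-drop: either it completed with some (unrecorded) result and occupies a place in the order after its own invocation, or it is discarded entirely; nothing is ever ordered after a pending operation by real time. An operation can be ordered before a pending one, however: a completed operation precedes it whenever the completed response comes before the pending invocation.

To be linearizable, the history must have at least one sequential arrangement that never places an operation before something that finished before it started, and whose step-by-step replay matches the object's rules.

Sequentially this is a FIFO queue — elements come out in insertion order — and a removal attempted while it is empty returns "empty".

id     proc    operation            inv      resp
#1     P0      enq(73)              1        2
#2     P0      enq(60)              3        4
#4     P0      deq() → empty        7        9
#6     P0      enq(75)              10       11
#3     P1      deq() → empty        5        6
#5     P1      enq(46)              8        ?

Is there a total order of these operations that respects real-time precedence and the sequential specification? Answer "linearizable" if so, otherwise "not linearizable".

already the first 6 events (up to #3's response at time 6) admit no linearization; the first 5 still do
the sole real-time-consistent order of 3 completed operations fails the FIFO queue replay
one such order, #1, #2, #3, breaks at step 3 where #3 deq() → empty is illegal

not linearizable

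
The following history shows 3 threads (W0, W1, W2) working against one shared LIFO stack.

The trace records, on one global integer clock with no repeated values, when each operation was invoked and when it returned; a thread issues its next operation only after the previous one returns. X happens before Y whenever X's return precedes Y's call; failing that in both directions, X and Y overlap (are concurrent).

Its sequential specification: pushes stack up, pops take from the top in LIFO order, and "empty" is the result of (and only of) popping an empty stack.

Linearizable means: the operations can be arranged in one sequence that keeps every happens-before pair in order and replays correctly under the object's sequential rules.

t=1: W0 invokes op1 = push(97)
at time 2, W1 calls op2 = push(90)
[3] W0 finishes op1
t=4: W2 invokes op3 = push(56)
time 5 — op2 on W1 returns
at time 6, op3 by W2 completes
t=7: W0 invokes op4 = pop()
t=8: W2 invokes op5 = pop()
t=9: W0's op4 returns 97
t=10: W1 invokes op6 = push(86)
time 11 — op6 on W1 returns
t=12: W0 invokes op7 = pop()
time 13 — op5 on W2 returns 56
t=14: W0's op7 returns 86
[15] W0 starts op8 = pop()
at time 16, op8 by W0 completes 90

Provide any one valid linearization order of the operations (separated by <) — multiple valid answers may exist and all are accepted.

op2 < op1 < op3 < op5 < op4 < op6 < op7 < op8

after step 1 (op2 push(90)): stack <90>
after step 2 (op1 push(97)): stack <90,97>
after step 3 (op3 push(56)): stack <90,97,56>
after step 4 (op5 pop() → 56): stack <90,97>
after step 5 (op4 pop() → 97): stack <90>
after step 6 (op6 push(86)): stack <90,86>
after step 7 (op7 pop() → 86): stack <90>
after step 8 (op8 pop() → 90): stack <>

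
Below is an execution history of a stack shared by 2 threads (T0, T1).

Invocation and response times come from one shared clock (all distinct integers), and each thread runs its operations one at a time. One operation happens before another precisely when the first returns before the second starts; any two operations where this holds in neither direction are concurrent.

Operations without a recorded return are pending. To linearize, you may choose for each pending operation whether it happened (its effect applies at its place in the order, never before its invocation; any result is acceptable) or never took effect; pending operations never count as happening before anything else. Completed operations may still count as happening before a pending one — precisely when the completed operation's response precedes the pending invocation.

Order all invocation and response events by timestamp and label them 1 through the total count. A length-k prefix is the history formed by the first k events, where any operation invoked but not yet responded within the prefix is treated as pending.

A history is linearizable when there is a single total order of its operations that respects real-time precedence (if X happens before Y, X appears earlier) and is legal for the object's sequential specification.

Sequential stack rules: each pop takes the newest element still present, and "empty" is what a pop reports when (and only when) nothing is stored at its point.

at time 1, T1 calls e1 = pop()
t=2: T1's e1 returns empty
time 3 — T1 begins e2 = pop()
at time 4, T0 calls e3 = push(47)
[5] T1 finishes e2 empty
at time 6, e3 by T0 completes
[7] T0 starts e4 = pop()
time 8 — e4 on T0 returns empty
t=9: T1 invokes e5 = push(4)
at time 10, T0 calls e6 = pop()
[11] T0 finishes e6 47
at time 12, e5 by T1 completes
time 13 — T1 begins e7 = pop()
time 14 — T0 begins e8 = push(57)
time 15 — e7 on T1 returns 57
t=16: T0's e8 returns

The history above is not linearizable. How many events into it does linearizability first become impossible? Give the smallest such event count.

8

a valid linearization of events 1..7 exists, for instance e1, e2, e3:
after step 1 (e1 pop() → empty): stack <>
after step 2 (e2 pop() → empty): stack <>
after step 3 (e3 push(47)): stack <47>
include event 8 — e4 responding at 8 — and every candidate order breaks
take e1, e2, e3, e4: step 4 already fails, because e4 pop() → empty cannot occur there
take e1, e3, e2, e4: step 3 already fails, because e2 pop() → empty cannot occur there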